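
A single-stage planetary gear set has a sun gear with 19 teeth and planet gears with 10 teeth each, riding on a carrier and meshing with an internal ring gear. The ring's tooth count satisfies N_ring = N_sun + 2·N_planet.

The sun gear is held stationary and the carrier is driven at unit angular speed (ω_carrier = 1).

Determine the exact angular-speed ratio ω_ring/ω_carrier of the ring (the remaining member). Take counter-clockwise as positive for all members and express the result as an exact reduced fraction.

58/39

N_ring = 19 + 2·10 = 39
19(ω_s−ω_c) = −39(ω_r−ω_c),  ω_s=0, ω_c=1
ω_r = 1 − (19/39)(0−1) = 58/39
ω_r/ω_c = 58/39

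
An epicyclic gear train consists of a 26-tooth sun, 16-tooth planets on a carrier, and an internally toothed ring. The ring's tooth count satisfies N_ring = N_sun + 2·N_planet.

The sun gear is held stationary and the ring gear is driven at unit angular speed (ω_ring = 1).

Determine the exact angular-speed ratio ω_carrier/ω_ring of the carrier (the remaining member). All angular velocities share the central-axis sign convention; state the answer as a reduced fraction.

29/42

N_ring = 26 + 2·16 = 58
26(ω_s−ω_c) = −58(ω_r−ω_c),  ω_s=0, ω_r=1
26(0−ω_c) = −58(1−ω_c)  ⇒  84ω_c = 58  ⇒  ω_c = 29/42
ω_c/ω_r = 29/42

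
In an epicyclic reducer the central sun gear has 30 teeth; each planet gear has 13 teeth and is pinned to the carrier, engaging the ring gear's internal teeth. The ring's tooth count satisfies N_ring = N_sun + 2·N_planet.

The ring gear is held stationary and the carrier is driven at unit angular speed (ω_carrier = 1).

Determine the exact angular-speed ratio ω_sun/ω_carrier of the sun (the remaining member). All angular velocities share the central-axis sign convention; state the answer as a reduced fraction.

N_ring = 30 + 2·13 = 56
30(ω_s−ω_c) = −56(ω_r−ω_c),  ω_r=0, ω_c=1
ω_s = 1 − (56/30)(0−1) = 43/15
ω_s/ω_c = 43/15

43/15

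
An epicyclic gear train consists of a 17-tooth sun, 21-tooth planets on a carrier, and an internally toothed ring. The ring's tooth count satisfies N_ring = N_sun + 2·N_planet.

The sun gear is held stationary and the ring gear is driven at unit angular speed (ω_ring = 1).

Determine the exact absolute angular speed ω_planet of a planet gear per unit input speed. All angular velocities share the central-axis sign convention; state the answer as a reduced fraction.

N_ring = 17 + 2·21 = 59
17(ω_s−ω_c) = −59(ω_r−ω_c),  ω_s=0, ω_r=1
17(0−ω_c) = −59(1−ω_c)  ⇒  76ω_c = 59  ⇒  ω_c = 59/76
sun–planet: 17·(0−59/76) = −21·(ω_p−ω_c)  ⇒  ω_p−ω_c = −(17/21)·(-59/76) = 1003/1596
ω_p = 59/76 + 1003/1596 = 59/42

59/42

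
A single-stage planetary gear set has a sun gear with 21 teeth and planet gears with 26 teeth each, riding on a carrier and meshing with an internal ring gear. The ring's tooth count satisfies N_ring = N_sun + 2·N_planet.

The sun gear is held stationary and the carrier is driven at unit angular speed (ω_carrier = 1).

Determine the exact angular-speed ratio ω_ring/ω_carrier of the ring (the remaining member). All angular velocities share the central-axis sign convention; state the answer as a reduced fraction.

N_ring = 21 + 2·26 = 73
21(ω_s−ω_c) = −73(ω_r−ω_c),  ω_s=0, ω_c=1
ω_r = 1 − (21/73)(0−1) = 94/73
ω_r/ω_c = 94/73

94/73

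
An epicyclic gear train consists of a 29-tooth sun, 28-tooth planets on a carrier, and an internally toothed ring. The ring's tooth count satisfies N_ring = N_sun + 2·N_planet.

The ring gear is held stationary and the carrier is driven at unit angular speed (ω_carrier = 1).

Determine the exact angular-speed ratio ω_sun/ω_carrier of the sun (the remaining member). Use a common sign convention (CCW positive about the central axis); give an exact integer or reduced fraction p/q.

N_ring = 29 + 2·28 = 85
29(ω_s−ω_c) = −85(ω_r−ω_c),  ω_r=0, ω_c=1
ω_s = 1 − (85/29)(0−1) = 114/29
ω_s/ω_c = 114/29

114/29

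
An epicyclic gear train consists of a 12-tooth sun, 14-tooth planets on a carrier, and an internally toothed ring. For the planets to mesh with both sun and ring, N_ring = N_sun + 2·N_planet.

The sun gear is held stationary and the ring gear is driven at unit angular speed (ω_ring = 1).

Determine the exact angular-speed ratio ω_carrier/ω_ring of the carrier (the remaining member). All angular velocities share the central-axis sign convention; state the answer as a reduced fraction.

N_ring = 12 + 2·14 = 40
12(ω_s−ω_c) = −40(ω_r−ω_c),  ω_s=0, ω_r=1
12(0−ω_c) = −40(1−ω_c)  ⇒  52ω_c = 40  ⇒  ω_c = 10/13
ω_c/ω_r = 10/13

10/13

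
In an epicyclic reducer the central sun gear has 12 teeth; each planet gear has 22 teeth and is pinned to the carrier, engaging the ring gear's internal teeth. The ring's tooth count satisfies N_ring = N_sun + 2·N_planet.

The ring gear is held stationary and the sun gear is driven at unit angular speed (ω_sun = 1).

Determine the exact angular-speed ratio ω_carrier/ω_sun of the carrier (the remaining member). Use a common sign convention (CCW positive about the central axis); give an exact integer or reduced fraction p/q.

N_ring = 12 + 2·22 = 56
12(ω_s−ω_c) = −56(ω_r−ω_c),  ω_r=0, ω_s=1
12(1−ω_c) = −56(0−ω_c)  ⇒  68ω_c = 12  ⇒  ω_c = 3/17
ω_c/ω_s = 3/17

3/17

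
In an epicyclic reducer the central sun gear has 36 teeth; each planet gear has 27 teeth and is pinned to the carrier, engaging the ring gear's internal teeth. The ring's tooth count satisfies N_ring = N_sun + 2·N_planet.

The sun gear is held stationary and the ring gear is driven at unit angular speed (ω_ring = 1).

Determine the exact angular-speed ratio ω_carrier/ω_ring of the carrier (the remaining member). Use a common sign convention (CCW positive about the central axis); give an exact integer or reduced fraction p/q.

N_ring = 36 + 2·27 = 90
36(ω_s−ω_c) = −90(ω_r−ω_c),  ω_s=0, ω_r=1
36(0−ω_c) = −90(1−ω_c)  ⇒  126ω_c = 90  ⇒  ω_c = 5/7
ω_c/ω_r = 5/7

5/7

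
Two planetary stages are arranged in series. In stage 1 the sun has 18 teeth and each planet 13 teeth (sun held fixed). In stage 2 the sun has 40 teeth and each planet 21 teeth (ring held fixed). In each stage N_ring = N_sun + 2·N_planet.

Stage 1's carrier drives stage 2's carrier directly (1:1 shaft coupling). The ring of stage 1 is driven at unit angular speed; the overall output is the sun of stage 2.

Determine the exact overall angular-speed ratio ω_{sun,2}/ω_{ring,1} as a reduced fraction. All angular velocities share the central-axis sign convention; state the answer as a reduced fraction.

671/310

Stage 1: N_ring = 18 + 2·13 = 44
Stage 1: 18(ω_s−ω_c) = −44(ω_r−ω_c),  ω_s=0, ω_r=1
Stage 1: 18(0−ω_c) = −44(1−ω_c)  ⇒  62ω_c = 44  ⇒  ω_c = 22/31
  ⇒ ω_c¹/ω_r¹ = 22/31
Stage 2: N_ring = 40 + 2·21 = 82
Stage 2: 40(ω_s−ω_c) = −82(ω_r−ω_c),  ω_r=0, ω_c=1
Stage 2: ω_s = 1 − (82/40)(0−1) = 61/20
  ⇒ ω_s²/ω_c² = 61/20
Coupling ω_c² = ω_c¹ ⇒ overall = 22/31 × 61/20 = 671/310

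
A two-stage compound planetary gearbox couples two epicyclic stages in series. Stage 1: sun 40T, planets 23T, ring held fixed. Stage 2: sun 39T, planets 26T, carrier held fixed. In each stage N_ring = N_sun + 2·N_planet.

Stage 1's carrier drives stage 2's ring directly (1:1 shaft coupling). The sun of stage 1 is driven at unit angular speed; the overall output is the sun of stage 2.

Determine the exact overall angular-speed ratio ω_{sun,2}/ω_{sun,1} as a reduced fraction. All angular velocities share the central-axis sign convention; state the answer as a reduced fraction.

-20/27

Stage 1: N_ring = 40 + 2·23 = 86
Stage 1: 40(ω_s−ω_c) = −86(ω_r−ω_c),  ω_r=0, ω_s=1
Stage 1: 40(1−ω_c) = −86(0−ω_c)  ⇒  126ω_c = 40  ⇒  ω_c = 20/63
  ⇒ ω_c¹/ω_s¹ = 20/63
Stage 2: N_ring = 39 + 2·26 = 91
Stage 2: 39(ω_s−ω_c) = −91(ω_r−ω_c),  ω_c=0, ω_r=1
Stage 2: ω_s = 0 − (91/39)(1−0) = -7/3
  ⇒ ω_s²/ω_r² = -7/3
Coupling ω_r² = ω_c¹ ⇒ overall = 20/63 × -7/3 = -20/27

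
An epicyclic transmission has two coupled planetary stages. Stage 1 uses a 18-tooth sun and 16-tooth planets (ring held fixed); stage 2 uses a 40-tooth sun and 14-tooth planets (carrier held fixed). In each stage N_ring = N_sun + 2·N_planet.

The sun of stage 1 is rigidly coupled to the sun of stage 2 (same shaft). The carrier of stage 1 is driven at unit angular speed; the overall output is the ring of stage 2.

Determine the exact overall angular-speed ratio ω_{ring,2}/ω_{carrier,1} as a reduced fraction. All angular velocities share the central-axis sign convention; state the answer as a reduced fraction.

Stage 1: N_ring = 18 + 2·16 = 50
Stage 1: 18(ω_s−ω_c) = −50(ω_r−ω_c),  ω_r=0, ω_c=1
Stage 1: ω_s = 1 − (50/18)(0−1) = 34/9
  ⇒ ω_s¹/ω_c¹ = 34/9
Stage 2: N_ring = 40 + 2·14 = 68
Stage 2: 40(ω_s−ω_c) = −68(ω_r−ω_c),  ω_c=0, ω_s=1
Stage 2: ω_r = 0 − (40/68)(1−0) = -10/17
  ⇒ ω_r²/ω_s² = -10/17
Coupling ω_s² = ω_s¹ ⇒ overall = 34/9 × -10/17 = -20/9

-20/9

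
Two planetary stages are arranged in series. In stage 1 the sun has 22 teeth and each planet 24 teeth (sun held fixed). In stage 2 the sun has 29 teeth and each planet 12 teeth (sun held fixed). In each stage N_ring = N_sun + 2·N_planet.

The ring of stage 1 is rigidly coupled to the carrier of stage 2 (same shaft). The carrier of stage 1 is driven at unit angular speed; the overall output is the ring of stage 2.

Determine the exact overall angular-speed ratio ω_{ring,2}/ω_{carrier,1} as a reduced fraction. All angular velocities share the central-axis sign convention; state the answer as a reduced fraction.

3772/1855

Stage 1: N_ring = 22 + 2·24 = 70
Stage 1: 22(ω_s−ω_c) = −70(ω_r−ω_c),  ω_s=0, ω_c=1
Stage 1: ω_r = 1 − (22/70)(0−1) = 46/35
  ⇒ ω_r¹/ω_c¹ = 46/35
Stage 2: N_ring = 29 + 2·12 = 53
Stage 2: 29(ω_s−ω_c) = −53(ω_r−ω_c),  ω_s=0, ω_c=1
Stage 2: ω_r = 1 − (29/53)(0−1) = 82/53
  ⇒ ω_r²/ω_c² = 82/53
Coupling ω_c² = ω_r¹ ⇒ overall = 46/35 × 82/53 = 3772/1855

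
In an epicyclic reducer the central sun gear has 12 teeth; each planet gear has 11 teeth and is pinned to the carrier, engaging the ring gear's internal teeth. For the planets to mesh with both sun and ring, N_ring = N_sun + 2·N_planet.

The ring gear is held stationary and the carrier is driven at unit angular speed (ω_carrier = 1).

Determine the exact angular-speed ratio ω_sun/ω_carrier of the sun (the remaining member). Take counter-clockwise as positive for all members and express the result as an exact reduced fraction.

23/6

N_ring = 12 + 2·11 = 34
12(ω_s−ω_c) = −34(ω_r−ω_c),  ω_r=0, ω_c=1
ω_s = 1 − (34/12)(0−1) = 23/6
ω_s/ω_c = 23/6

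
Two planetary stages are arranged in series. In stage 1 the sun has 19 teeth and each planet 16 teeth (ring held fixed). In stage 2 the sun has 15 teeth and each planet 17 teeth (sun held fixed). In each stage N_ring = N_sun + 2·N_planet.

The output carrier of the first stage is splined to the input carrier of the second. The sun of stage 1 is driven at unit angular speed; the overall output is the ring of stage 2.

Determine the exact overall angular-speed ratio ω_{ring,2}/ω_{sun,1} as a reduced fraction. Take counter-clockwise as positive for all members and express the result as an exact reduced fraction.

Stage 1: N_ring = 19 + 2·16 = 51
Stage 1: 19(ω_s−ω_c) = −51(ω_r−ω_c),  ω_r=0, ω_s=1
Stage 1: 19(1−ω_c) = −51(0−ω_c)  ⇒  70ω_c = 19  ⇒  ω_c = 19/70
  ⇒ ω_c¹/ω_s¹ = 19/70
Stage 2: N_ring = 15 + 2·17 = 49
Stage 2: 15(ω_s−ω_c) = −49(ω_r−ω_c),  ω_s=0, ω_c=1
Stage 2: ω_r = 1 − (15/49)(0−1) = 64/49
  ⇒ ω_r²/ω_c² = 64/49
Coupling ω_c² = ω_c¹ ⇒ overall = 19/70 × 64/49 = 608/1715

608/1715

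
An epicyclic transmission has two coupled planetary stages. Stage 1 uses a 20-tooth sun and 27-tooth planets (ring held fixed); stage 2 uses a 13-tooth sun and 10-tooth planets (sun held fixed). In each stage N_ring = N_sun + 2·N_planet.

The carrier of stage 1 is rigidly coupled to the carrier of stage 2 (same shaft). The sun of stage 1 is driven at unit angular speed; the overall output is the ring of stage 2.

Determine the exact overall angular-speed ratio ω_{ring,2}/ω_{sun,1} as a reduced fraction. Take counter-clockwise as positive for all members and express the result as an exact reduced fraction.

460/1551

Stage 1: N_ring = 20 + 2·27 = 74
Stage 1: 20(ω_s−ω_c) = −74(ω_r−ω_c),  ω_r=0, ω_s=1
Stage 1: 20(1−ω_c) = −74(0−ω_c)  ⇒  94ω_c = 20  ⇒  ω_c = 10/47
  ⇒ ω_c¹/ω_s¹ = 10/47
Stage 2: N_ring = 13 + 2·10 = 33
Stage 2: 13(ω_s−ω_c) = −33(ω_r−ω_c),  ω_s=0, ω_c=1
Stage 2: ω_r = 1 − (13/33)(0−1) = 46/33
  ⇒ ω_r²/ω_c² = 46/33
Coupling ω_c² = ω_c¹ ⇒ overall = 10/47 × 46/33 = 460/1551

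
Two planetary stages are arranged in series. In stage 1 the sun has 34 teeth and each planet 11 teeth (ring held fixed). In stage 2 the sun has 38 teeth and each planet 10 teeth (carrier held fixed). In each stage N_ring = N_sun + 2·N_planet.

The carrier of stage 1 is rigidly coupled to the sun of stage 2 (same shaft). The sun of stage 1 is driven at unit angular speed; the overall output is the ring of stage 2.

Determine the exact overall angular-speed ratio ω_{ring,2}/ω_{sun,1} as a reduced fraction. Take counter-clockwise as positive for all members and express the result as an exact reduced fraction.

-323/1305

Stage 1: N_ring = 34 + 2·11 = 56
Stage 1: 34(ω_s−ω_c) = −56(ω_r−ω_c),  ω_r=0, ω_s=1
Stage 1: 34(1−ω_c) = −56(0−ω_c)  ⇒  90ω_c = 34  ⇒  ω_c = 17/45
  ⇒ ω_c¹/ω_s¹ = 17/45
Stage 2: N_ring = 38 + 2·10 = 58
Stage 2: 38(ω_s−ω_c) = −58(ω_r−ω_c),  ω_c=0, ω_s=1
Stage 2: ω_r = 0 − (38/58)(1−0) = -19/29
  ⇒ ω_r²/ω_s² = -19/29
Coupling ω_s² = ω_c¹ ⇒ overall = 17/45 × -19/29 = -323/1305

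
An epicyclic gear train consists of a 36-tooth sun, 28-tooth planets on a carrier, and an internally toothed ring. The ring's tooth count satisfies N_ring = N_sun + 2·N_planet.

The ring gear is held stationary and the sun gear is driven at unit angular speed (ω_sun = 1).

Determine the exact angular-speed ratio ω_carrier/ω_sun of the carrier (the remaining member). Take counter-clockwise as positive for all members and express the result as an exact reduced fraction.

9/32

N_ring = 36 + 2·28 = 92
36(ω_s−ω_c) = −92(ω_r−ω_c),  ω_r=0, ω_s=1
36(1−ω_c) = −92(0−ω_c)  ⇒  128ω_c = 36  ⇒  ω_c = 9/32
ω_c/ω_s = 9/32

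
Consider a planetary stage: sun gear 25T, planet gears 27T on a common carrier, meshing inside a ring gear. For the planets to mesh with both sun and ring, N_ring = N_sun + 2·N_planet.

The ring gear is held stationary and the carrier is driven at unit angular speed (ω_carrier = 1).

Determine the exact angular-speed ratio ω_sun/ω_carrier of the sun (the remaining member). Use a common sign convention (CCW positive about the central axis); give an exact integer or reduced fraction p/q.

N_ring = 25 + 2·27 = 79
25(ω_s−ω_c) = −79(ω_r−ω_c),  ω_r=0, ω_c=1
ω_s = 1 − (79/25)(0−1) = 104/25
ω_s/ω_c = 104/25

104/25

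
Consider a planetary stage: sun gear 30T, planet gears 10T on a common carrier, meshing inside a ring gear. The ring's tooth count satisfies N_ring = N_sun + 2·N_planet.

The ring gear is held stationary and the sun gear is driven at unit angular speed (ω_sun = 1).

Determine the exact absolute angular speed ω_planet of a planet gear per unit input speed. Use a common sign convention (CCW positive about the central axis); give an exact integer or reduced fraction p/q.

N_ring = 30 + 2·10 = 50
30(ω_s−ω_c) = −50(ω_r−ω_c),  ω_r=0, ω_s=1
30(1−ω_c) = −50(0−ω_c)  ⇒  80ω_c = 30  ⇒  ω_c = 3/8
sun–planet: 30·(1−3/8) = −10·(ω_p−ω_c)  ⇒  ω_p−ω_c = −(30/10)·(5/8) = -15/8
ω_p = 3/8 − 15/8 = -3/2

-3/2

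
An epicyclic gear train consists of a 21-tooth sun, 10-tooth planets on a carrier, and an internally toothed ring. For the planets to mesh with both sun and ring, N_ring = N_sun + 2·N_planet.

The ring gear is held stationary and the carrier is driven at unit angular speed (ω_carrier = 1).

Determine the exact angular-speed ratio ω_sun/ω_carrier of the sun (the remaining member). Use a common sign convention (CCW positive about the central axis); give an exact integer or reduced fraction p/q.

62/21

N_ring = 21 + 2·10 = 41
21(ω_s−ω_c) = −41(ω_r−ω_c),  ω_r=0, ω_c=1
ω_s = 1 − (41/21)(0−1) = 62/21
ω_s/ω_c = 62/21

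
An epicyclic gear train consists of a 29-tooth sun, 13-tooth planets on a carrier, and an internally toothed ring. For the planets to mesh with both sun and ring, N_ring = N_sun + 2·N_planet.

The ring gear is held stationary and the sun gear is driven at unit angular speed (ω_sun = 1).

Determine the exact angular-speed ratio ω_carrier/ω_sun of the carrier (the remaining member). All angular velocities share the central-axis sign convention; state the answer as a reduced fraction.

29/84

N_ring = 29 + 2·13 = 55
29(ω_s−ω_c) = −55(ω_r−ω_c),  ω_r=0, ω_s=1
29(1−ω_c) = −55(0−ω_c)  ⇒  84ω_c = 29  ⇒  ω_c = 29/84
ω_c/ω_s = 29/84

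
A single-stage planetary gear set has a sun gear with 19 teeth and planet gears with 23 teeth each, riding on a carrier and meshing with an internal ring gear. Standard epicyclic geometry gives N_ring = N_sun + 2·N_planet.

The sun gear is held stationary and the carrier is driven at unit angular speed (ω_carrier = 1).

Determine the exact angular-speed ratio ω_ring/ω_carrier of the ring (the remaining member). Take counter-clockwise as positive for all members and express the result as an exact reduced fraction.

84/65

N_ring = 19 + 2·23 = 65
19(ω_s−ω_c) = −65(ω_r−ω_c),  ω_s=0, ω_c=1
ω_r = 1 − (19/65)(0−1) = 84/65
ω_r/ω_c = 84/65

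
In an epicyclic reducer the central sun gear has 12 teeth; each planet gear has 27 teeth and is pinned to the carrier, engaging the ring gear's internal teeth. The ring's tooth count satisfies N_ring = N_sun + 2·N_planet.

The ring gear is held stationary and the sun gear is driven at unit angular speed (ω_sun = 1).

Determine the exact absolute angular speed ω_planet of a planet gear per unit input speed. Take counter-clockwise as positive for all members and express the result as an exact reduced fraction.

-2/9

N_ring = 12 + 2·27 = 66
12(ω_s−ω_c) = −66(ω_r−ω_c),  ω_r=0, ω_s=1
12(1−ω_c) = −66(0−ω_c)  ⇒  78ω_c = 12  ⇒  ω_c = 2/13
sun–planet: 12·(1−2/13) = −27·(ω_p−ω_c)  ⇒  ω_p−ω_c = −(12/27)·(11/13) = -44/117
ω_p = 2/13 − 44/117 = -2/9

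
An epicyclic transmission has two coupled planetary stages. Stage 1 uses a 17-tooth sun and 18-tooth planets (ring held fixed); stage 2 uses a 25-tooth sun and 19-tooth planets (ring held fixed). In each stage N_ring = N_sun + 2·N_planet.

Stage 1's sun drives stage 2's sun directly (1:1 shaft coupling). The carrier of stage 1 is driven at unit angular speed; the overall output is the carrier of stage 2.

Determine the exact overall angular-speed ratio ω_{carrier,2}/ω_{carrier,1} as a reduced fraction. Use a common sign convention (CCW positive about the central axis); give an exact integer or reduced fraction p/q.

875/748

Stage 1: N_ring = 17 + 2·18 = 53
Stage 1: 17(ω_s−ω_c) = −53(ω_r−ω_c),  ω_r=0, ω_c=1
Stage 1: ω_s = 1 − (53/17)(0−1) = 70/17
  ⇒ ω_s¹/ω_c¹ = 70/17
Stage 2: N_ring = 25 + 2·19 = 63
Stage 2: 25(ω_s−ω_c) = −63(ω_r−ω_c),  ω_r=0, ω_s=1
Stage 2: 25(1−ω_c) = −63(0−ω_c)  ⇒  88ω_c = 25  ⇒  ω_c = 25/88
  ⇒ ω_c²/ω_s² = 25/88
Coupling ω_s² = ω_s¹ ⇒ overall = 70/17 × 25/88 = 875/748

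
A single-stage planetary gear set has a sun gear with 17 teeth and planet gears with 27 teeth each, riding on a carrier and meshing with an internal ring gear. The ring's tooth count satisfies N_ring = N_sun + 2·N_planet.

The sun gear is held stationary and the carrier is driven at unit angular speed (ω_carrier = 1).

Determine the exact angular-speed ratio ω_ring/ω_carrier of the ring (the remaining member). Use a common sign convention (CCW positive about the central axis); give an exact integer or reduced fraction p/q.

N_ring = 17 + 2·27 = 71
17(ω_s−ω_c) = −71(ω_r−ω_c),  ω_s=0, ω_c=1
ω_r = 1 − (17/71)(0−1) = 88/71
ω_r/ω_c = 88/71

88/71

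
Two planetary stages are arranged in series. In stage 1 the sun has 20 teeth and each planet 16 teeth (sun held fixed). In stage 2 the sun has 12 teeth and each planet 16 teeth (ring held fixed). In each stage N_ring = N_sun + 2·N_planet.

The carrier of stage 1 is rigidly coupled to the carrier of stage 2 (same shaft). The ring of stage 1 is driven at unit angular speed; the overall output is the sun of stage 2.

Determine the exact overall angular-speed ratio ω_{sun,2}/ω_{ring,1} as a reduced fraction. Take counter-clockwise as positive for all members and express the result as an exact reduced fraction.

Stage 1: N_ring = 20 + 2·16 = 52
Stage 1: 20(ω_s−ω_c) = −52(ω_r−ω_c),  ω_s=0, ω_r=1
Stage 1: 20(0−ω_c) = −52(1−ω_c)  ⇒  72ω_c = 52  ⇒  ω_c = 13/18
  ⇒ ω_c¹/ω_r¹ = 13/18
Stage 2: N_ring = 12 + 2·16 = 44
Stage 2: 12(ω_s−ω_c) = −44(ω_r−ω_c),  ω_r=0, ω_c=1
Stage 2: ω_s = 1 − (44/12)(0−1) = 14/3
  ⇒ ω_s²/ω_c² = 14/3
Coupling ω_c² = ω_c¹ ⇒ overall = 13/18 × 14/3 = 91/27

91/27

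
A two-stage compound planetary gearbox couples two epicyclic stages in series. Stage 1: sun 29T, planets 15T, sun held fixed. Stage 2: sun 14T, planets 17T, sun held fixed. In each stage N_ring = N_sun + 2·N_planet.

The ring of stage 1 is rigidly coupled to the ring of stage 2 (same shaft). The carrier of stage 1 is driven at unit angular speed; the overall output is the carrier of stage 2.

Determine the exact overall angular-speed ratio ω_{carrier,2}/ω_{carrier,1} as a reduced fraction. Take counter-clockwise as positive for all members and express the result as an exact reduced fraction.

Stage 1: N_ring = 29 + 2·15 = 59
Stage 1: 29(ω_s−ω_c) = −59(ω_r−ω_c),  ω_s=0, ω_c=1
Stage 1: ω_r = 1 − (29/59)(0−1) = 88/59
  ⇒ ω_r¹/ω_c¹ = 88/59
Stage 2: N_ring = 14 + 2·17 = 48
Stage 2: 14(ω_s−ω_c) = −48(ω_r−ω_c),  ω_s=0, ω_r=1
Stage 2: 14(0−ω_c) = −48(1−ω_c)  ⇒  62ω_c = 48  ⇒  ω_c = 24/31
  ⇒ ω_c²/ω_r² = 24/31
Coupling ω_r² = ω_r¹ ⇒ overall = 88/59 × 24/31 = 2112/1829

2112/1829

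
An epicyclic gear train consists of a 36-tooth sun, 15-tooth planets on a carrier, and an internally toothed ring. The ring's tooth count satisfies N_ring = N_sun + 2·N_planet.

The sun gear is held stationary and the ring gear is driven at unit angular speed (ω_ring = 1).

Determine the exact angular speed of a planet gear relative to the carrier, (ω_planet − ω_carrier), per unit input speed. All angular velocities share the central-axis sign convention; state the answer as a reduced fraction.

N_ring = 36 + 2·15 = 66
36(ω_s−ω_c) = −66(ω_r−ω_c),  ω_s=0, ω_r=1
36(0−ω_c) = −66(1−ω_c)  ⇒  102ω_c = 66  ⇒  ω_c = 11/17
sun–planet: 36·(0−11/17) = −15·(ω_p−ω_c)  ⇒  ω_p−ω_c = −(36/15)·(-11/17) = 132/85

132/85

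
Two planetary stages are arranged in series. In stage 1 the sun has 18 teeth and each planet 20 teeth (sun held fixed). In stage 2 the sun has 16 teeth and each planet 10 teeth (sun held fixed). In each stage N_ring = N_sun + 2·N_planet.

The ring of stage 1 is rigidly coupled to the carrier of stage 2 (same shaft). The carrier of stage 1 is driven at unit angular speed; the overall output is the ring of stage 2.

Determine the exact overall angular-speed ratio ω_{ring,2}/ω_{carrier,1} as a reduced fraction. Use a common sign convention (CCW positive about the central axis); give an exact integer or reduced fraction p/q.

Stage 1: N_ring = 18 + 2·20 = 58
Stage 1: 18(ω_s−ω_c) = −58(ω_r−ω_c),  ω_s=0, ω_c=1
Stage 1: ω_r = 1 − (18/58)(0−1) = 38/29
  ⇒ ω_r¹/ω_c¹ = 38/29
Stage 2: N_ring = 16 + 2·10 = 36
Stage 2: 16(ω_s−ω_c) = −36(ω_r−ω_c),  ω_s=0, ω_c=1
Stage 2: ω_r = 1 − (16/36)(0−1) = 13/9
  ⇒ ω_r²/ω_c² = 13/9
Coupling ω_c² = ω_r¹ ⇒ overall = 38/29 × 13/9 = 494/261

494/261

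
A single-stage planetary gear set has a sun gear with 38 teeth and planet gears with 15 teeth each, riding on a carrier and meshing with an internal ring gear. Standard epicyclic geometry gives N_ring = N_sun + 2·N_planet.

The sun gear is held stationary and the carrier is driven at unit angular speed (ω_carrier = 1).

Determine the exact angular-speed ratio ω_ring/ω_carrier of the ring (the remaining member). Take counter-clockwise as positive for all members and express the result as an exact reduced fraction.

53/34

N_ring = 38 + 2·15 = 68
38(ω_s−ω_c) = −68(ω_r−ω_c),  ω_s=0, ω_c=1
ω_r = 1 − (38/68)(0−1) = 53/34
ω_r/ω_c = 53/34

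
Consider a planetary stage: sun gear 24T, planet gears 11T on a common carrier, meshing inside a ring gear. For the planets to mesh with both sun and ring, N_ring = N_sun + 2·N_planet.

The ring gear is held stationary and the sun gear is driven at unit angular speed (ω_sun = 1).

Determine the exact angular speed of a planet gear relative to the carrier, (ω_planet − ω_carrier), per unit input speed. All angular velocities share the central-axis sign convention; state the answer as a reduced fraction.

N_ring = 24 + 2·11 = 46
24(ω_s−ω_c) = −46(ω_r−ω_c),  ω_r=0, ω_s=1
24(1−ω_c) = −46(0−ω_c)  ⇒  70ω_c = 24  ⇒  ω_c = 12/35
sun–planet: 24·(1−12/35) = −11·(ω_p−ω_c)  ⇒  ω_p−ω_c = −(24/11)·(23/35) = -552/385

-552/385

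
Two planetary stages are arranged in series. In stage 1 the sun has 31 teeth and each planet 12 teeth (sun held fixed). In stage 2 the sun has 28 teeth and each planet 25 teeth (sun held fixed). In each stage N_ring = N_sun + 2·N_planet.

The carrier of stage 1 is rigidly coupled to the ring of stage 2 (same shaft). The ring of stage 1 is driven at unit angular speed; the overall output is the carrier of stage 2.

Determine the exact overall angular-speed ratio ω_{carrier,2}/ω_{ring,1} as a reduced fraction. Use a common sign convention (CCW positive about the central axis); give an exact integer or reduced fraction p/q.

2145/4558

Stage 1: N_ring = 31 + 2·12 = 55
Stage 1: 31(ω_s−ω_c) = −55(ω_r−ω_c),  ω_s=0, ω_r=1
Stage 1: 31(0−ω_c) = −55(1−ω_c)  ⇒  86ω_c = 55  ⇒  ω_c = 55/86
  ⇒ ω_c¹/ω_r¹ = 55/86
Stage 2: N_ring = 28 + 2·25 = 78
Stage 2: 28(ω_s−ω_c) = −78(ω_r−ω_c),  ω_s=0, ω_r=1
Stage 2: 28(0−ω_c) = −78(1−ω_c)  ⇒  106ω_c = 78  ⇒  ω_c = 39/53
  ⇒ ω_c²/ω_r² = 39/53
Coupling ω_r² = ω_c¹ ⇒ overall = 55/86 × 39/53 = 2145/4558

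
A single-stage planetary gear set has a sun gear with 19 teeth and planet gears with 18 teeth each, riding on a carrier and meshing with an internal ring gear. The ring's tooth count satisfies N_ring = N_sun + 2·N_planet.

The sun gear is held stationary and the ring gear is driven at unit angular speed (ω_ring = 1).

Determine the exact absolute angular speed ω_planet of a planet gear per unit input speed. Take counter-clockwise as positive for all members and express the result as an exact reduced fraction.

55/36

N_ring = 19 + 2·18 = 55
19(ω_s−ω_c) = −55(ω_r−ω_c),  ω_s=0, ω_r=1
19(0−ω_c) = −55(1−ω_c)  ⇒  74ω_c = 55  ⇒  ω_c = 55/74
sun–planet: 19·(0−55/74) = −18·(ω_p−ω_c)  ⇒  ω_p−ω_c = −(19/18)·(-55/74) = 1045/1332
ω_p = 55/74 + 1045/1332 = 55/36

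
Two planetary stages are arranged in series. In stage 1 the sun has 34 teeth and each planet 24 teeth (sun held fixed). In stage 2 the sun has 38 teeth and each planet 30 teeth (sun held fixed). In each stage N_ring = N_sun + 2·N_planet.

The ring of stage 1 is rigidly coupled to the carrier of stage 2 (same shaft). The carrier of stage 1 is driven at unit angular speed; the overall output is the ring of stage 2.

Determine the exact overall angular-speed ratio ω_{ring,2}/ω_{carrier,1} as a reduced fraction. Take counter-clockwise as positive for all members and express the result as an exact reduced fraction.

Stage 1: N_ring = 34 + 2·24 = 82
Stage 1: 34(ω_s−ω_c) = −82(ω_r−ω_c),  ω_s=0, ω_c=1
Stage 1: ω_r = 1 − (34/82)(0−1) = 58/41
  ⇒ ω_r¹/ω_c¹ = 58/41
Stage 2: N_ring = 38 + 2·30 = 98
Stage 2: 38(ω_s−ω_c) = −98(ω_r−ω_c),  ω_s=0, ω_c=1
Stage 2: ω_r = 1 − (38/98)(0−1) = 68/49
  ⇒ ω_r²/ω_c² = 68/49
Coupling ω_c² = ω_r¹ ⇒ overall = 58/41 × 68/49 = 3944/2009

3944/2009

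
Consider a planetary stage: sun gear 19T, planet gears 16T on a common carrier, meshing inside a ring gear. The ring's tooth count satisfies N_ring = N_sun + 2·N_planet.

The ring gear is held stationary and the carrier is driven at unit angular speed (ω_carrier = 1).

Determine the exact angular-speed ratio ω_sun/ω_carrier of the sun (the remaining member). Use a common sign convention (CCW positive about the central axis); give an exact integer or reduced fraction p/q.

70/19

N_ring = 19 + 2·16 = 51
19(ω_s−ω_c) = −51(ω_r−ω_c),  ω_r=0, ω_c=1
ω_s = 1 − (51/19)(0−1) = 70/19
ω_s/ω_c = 70/19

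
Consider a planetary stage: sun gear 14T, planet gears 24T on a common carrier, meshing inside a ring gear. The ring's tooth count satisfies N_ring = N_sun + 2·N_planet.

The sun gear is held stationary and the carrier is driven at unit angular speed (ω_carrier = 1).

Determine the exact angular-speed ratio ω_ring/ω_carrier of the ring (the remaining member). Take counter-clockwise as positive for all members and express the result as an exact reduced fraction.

38/31

N_ring = 14 + 2·24 = 62
14(ω_s−ω_c) = −62(ω_r−ω_c),  ω_s=0, ω_c=1
ω_r = 1 − (14/62)(0−1) = 38/31
ω_r/ω_c = 38/31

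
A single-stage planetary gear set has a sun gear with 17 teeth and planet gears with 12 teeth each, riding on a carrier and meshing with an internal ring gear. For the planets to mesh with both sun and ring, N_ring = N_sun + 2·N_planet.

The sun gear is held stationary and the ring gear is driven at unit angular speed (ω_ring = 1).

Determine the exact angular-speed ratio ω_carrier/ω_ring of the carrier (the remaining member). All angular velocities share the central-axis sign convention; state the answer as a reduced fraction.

41/58

N_ring = 17 + 2·12 = 41
17(ω_s−ω_c) = −41(ω_r−ω_c),  ω_s=0, ω_r=1
17(0−ω_c) = −41(1−ω_c)  ⇒  58ω_c = 41  ⇒  ω_c = 41/58
ω_c/ω_r = 41/58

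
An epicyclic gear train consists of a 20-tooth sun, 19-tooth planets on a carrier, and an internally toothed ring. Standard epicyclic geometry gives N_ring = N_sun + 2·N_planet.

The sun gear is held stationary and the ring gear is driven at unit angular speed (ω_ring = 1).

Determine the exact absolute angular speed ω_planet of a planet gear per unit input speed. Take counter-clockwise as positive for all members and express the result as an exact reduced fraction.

N_ring = 20 + 2·19 = 58
20(ω_s−ω_c) = −58(ω_r−ω_c),  ω_s=0, ω_r=1
20(0−ω_c) = −58(1−ω_c)  ⇒  78ω_c = 58  ⇒  ω_c = 29/39
sun–planet: 20·(0−29/39) = −19·(ω_p−ω_c)  ⇒  ω_p−ω_c = −(20/19)·(-29/39) = 580/741
ω_p = 29/39 + 580/741 = 29/19

29/19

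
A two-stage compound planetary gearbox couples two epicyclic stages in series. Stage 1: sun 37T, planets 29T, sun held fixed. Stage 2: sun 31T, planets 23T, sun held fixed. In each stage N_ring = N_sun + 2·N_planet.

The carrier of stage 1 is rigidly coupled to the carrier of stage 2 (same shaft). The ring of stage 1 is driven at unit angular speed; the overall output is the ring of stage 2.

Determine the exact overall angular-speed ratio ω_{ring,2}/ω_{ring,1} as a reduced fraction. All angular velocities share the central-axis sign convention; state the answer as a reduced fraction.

855/847

Stage 1: N_ring = 37 + 2·29 = 95
Stage 1: 37(ω_s−ω_c) = −95(ω_r−ω_c),  ω_s=0, ω_r=1
Stage 1: 37(0−ω_c) = −95(1−ω_c)  ⇒  132ω_c = 95  ⇒  ω_c = 95/132
  ⇒ ω_c¹/ω_r¹ = 95/132
Stage 2: N_ring = 31 + 2·23 = 77
Stage 2: 31(ω_s−ω_c) = −77(ω_r−ω_c),  ω_s=0, ω_c=1
Stage 2: ω_r = 1 − (31/77)(0−1) = 108/77
  ⇒ ω_r²/ω_c² = 108/77
Coupling ω_c² = ω_c¹ ⇒ overall = 95/132 × 108/77 = 855/847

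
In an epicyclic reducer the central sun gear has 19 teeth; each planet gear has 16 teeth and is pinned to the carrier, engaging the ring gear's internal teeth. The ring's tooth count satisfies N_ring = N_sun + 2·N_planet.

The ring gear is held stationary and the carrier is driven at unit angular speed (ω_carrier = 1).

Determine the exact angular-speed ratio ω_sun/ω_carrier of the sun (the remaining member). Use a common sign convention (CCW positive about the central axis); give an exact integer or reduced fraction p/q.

70/19

N_ring = 19 + 2·16 = 51
19(ω_s−ω_c) = −51(ω_r−ω_c),  ω_r=0, ω_c=1
ω_s = 1 − (51/19)(0−1) = 70/19
ω_s/ω_c = 70/19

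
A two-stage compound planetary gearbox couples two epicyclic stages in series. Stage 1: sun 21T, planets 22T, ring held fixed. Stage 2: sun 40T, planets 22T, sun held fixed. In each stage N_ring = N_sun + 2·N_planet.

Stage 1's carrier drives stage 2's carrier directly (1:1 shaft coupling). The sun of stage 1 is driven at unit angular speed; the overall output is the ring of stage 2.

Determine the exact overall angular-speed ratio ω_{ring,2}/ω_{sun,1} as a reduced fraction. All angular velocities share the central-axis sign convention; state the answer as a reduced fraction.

Stage 1: N_ring = 21 + 2·22 = 65
Stage 1: 21(ω_s−ω_c) = −65(ω_r−ω_c),  ω_r=0, ω_s=1
Stage 1: 21(1−ω_c) = −65(0−ω_c)  ⇒  86ω_c = 21  ⇒  ω_c = 21/86
  ⇒ ω_c¹/ω_s¹ = 21/86
Stage 2: N_ring = 40 + 2·22 = 84
Stage 2: 40(ω_s−ω_c) = −84(ω_r−ω_c),  ω_s=0, ω_c=1
Stage 2: ω_r = 1 − (40/84)(0−1) = 31/21
  ⇒ ω_r²/ω_c² = 31/21
Coupling ω_c² = ω_c¹ ⇒ overall = 21/86 × 31/21 = 31/86

31/86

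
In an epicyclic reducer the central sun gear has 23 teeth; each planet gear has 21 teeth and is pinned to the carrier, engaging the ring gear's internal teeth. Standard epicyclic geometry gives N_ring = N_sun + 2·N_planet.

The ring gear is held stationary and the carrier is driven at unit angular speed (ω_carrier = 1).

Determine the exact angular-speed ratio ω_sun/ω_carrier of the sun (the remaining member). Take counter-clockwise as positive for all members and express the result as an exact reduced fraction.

N_ring = 23 + 2·21 = 65
23(ω_s−ω_c) = −65(ω_r−ω_c),  ω_r=0, ω_c=1
ω_s = 1 − (65/23)(0−1) = 88/23
ω_s/ω_c = 88/23

88/23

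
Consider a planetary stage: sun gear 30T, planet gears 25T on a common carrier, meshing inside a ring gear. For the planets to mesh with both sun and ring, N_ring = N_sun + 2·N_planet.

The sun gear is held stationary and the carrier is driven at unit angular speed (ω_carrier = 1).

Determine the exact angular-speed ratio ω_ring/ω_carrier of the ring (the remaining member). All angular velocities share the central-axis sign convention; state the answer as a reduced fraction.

N_ring = 30 + 2·25 = 80
30(ω_s−ω_c) = −80(ω_r−ω_c),  ω_s=0, ω_c=1
ω_r = 1 − (30/80)(0−1) = 11/8
ω_r/ω_c = 11/8

11/8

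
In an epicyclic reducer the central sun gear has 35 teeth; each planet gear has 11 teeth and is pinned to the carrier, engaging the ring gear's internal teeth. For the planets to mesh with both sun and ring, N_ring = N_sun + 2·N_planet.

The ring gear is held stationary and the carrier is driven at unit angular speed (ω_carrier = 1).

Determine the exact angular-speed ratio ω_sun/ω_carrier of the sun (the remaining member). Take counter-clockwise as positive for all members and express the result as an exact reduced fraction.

92/35

N_ring = 35 + 2·11 = 57
35(ω_s−ω_c) = −57(ω_r−ω_c),  ω_r=0, ω_c=1
ω_s = 1 − (57/35)(0−1) = 92/35
ω_s/ω_c = 92/35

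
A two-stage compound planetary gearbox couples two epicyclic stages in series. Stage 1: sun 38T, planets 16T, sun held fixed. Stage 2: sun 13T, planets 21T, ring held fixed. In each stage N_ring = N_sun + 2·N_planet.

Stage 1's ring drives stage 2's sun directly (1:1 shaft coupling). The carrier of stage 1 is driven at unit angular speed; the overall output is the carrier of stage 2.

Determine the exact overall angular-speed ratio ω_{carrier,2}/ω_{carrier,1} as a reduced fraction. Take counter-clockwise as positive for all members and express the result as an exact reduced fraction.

351/1190

Stage 1: N_ring = 38 + 2·16 = 70
Stage 1: 38(ω_s−ω_c) = −70(ω_r−ω_c),  ω_s=0, ω_c=1
Stage 1: ω_r = 1 − (38/70)(0−1) = 54/35
  ⇒ ω_r¹/ω_c¹ = 54/35
Stage 2: N_ring = 13 + 2·21 = 55
Stage 2: 13(ω_s−ω_c) = −55(ω_r−ω_c),  ω_r=0, ω_s=1
Stage 2: 13(1−ω_c) = −55(0−ω_c)  ⇒  68ω_c = 13  ⇒  ω_c = 13/68
  ⇒ ω_c²/ω_s² = 13/68
Coupling ω_s² = ω_r¹ ⇒ overall = 54/35 × 13/68 = 351/1190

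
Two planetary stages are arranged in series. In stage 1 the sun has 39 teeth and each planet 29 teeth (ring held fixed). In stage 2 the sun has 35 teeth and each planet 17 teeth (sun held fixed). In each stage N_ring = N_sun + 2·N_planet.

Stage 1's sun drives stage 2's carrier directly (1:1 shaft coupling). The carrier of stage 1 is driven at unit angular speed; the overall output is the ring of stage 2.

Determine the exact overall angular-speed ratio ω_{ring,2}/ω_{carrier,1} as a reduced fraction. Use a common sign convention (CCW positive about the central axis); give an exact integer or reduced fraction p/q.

1088/207

Stage 1: N_ring = 39 + 2·29 = 97
Stage 1: 39(ω_s−ω_c) = −97(ω_r−ω_c),  ω_r=0, ω_c=1
Stage 1: ω_s = 1 − (97/39)(0−1) = 136/39
  ⇒ ω_s¹/ω_c¹ = 136/39
Stage 2: N_ring = 35 + 2·17 = 69
Stage 2: 35(ω_s−ω_c) = −69(ω_r−ω_c),  ω_s=0, ω_c=1
Stage 2: ω_r = 1 − (35/69)(0−1) = 104/69
  ⇒ ω_r²/ω_c² = 104/69
Coupling ω_c² = ω_s¹ ⇒ overall = 136/39 × 104/69 = 1088/207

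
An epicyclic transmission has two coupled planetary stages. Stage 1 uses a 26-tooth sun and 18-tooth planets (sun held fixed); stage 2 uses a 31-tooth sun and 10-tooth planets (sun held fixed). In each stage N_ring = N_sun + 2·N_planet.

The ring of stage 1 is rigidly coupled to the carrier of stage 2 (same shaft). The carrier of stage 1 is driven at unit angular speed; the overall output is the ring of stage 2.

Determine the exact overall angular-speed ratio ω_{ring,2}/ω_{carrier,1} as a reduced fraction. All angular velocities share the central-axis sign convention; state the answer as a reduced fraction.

Stage 1: N_ring = 26 + 2·18 = 62
Stage 1: 26(ω_s−ω_c) = −62(ω_r−ω_c),  ω_s=0, ω_c=1
Stage 1: ω_r = 1 − (26/62)(0−1) = 44/31
  ⇒ ω_r¹/ω_c¹ = 44/31
Stage 2: N_ring = 31 + 2·10 = 51
Stage 2: 31(ω_s−ω_c) = −51(ω_r−ω_c),  ω_s=0, ω_c=1
Stage 2: ω_r = 1 − (31/51)(0−1) = 82/51
  ⇒ ω_r²/ω_c² = 82/51
Coupling ω_c² = ω_r¹ ⇒ overall = 44/31 × 82/51 = 3608/1581

3608/1581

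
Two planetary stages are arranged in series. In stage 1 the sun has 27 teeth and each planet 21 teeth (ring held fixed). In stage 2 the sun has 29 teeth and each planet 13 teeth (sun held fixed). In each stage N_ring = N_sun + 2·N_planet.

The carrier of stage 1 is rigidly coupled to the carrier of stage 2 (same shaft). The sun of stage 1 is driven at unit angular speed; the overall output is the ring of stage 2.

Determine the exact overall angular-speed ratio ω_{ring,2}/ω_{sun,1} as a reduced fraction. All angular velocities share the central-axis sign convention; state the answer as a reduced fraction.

189/440

Stage 1: N_ring = 27 + 2·21 = 69
Stage 1: 27(ω_s−ω_c) = −69(ω_r−ω_c),  ω_r=0, ω_s=1
Stage 1: 27(1−ω_c) = −69(0−ω_c)  ⇒  96ω_c = 27  ⇒  ω_c = 9/32
  ⇒ ω_c¹/ω_s¹ = 9/32
Stage 2: N_ring = 29 + 2·13 = 55
Stage 2: 29(ω_s−ω_c) = −55(ω_r−ω_c),  ω_s=0, ω_c=1
Stage 2: ω_r = 1 − (29/55)(0−1) = 84/55
  ⇒ ω_r²/ω_c² = 84/55
Coupling ω_c² = ω_c¹ ⇒ overall = 9/32 × 84/55 = 189/440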